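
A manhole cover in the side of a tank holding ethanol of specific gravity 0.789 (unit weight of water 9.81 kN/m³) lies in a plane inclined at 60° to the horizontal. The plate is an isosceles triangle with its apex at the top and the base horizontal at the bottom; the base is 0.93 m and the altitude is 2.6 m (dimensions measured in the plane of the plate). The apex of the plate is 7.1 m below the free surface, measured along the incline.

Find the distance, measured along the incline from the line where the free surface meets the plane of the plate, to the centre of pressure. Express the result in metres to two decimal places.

γ = 0.789 × 9.81 = 7.74009 kN/m³.
Let θ = 60° be the plate's angle to the horizontal; measure y along the incline from where the plane meets the free surface. Vertical depth h = y·sinθ with sinθ = 0.866025.
With the apex up, the centroid sits 2h/3 = 2 × 2.6/3 = 1.73333 m below the apex, so y_c = 7.1 + 1.73333 = 8.83333 m and h_c = 8.83333 × 0.866025 = 7.64988 m.
A = ½ × 0.93 × 2.6 = 1.209 m².
Resultant F = γ·h_c·A = 7.74009 × 7.64988 × 1.209 = 71.5858 kN.
I_c = b·h³/36 = 0.93 × 2.6³/36 = 0.454047 m⁴.
Centre of pressure: y_p = y_c + I_c/(y_c·A) = 8.83333 + 0.454047/(8.83333 × 1.209) = 8.83333 + 0.0425158 = 8.87585 m along the plane.

y_p = 8.88 m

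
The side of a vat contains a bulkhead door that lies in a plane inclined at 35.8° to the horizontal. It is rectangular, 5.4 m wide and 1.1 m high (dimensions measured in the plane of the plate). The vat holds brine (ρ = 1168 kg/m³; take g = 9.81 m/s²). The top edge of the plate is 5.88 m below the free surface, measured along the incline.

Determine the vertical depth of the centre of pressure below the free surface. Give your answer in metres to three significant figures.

γ = ρg = 1168 × 9.81 / 1000 = 11.45808 kN/m³.
Let θ = 35.8° be the plate's angle to the horizontal; measure y along the incline from where the plane meets the free surface. Vertical depth h = y·sinθ with sinθ = 0.584958.
The centroid lies 1.1/2 = 0.55 m below the top edge, so y_c = 5.88 + 0.55 = 6.43 m and h_c = 6.43 × 0.584958 = 3.76128 m.
A = 5.4 × 1.1 = 5.94 m².
Resultant F = γ·h_c·A = 11.45808 × 3.76128 × 5.94 = 255.996 kN.
I_c = b·h³/12 = 5.4 × 1.1³/12 = 0.59895 m⁴.
Centre of pressure: y_p = y_c + I_c/(y_c·A) = 6.43 + 0.59895/(6.43 × 5.94) = 6.43 + 0.0156817 = 6.44568 m along the plane.
Vertically, h_p = y_p·sinθ = 6.44568 × 0.584958 = 3.77045 m.

h_p = 3.77 m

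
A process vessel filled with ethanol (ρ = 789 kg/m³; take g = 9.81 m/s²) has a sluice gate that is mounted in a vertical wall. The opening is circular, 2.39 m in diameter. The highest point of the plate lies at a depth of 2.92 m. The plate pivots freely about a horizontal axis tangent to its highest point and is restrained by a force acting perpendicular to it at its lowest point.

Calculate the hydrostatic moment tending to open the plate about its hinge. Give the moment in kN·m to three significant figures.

γ = ρg = 789 × 9.81 / 1000 = 7.74009 kN/m³.
The centroid is at the centre, 1.195 m below the top of the plate, so the centroid depth is h_c = 2.92 + 1.195 = 4.115 m.
A = π(1.195)² = 4.48627 m².
Resultant F = γ·h_c·A = 7.74009 × 4.115 × 4.48627 = 142.89 kN.
I_c = πr⁴/4 = π × 1.195⁴/4 = 1.60163 m⁴.
Centre of pressure: y_p = y_c + I_c/(y_c·A) = 4.115 + 1.60163/(4.115 × 4.48627) = 4.115 + 0.0867575 = 4.20176 m along the plane.
The resultant acts 1.195 + 0.0867575 = 1.28176 m (along the plate) below the hinge at the top edge, so the moment about the hinge is M = F × 1.28176 = 142.89 × 1.28176 = 183.151 kN·m.

M ≈ 183 kN·m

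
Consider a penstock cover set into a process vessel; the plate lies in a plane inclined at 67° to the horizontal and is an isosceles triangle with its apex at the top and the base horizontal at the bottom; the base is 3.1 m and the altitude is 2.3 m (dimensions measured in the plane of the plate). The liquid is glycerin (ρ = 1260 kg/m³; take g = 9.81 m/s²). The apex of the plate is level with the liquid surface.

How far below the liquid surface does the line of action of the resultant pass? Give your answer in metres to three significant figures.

h_p = 1.59 m

γ = ρg = 1260 × 9.81 / 1000 = 12.3606 kN/m³.
Let θ = 67° be the plate's angle to the horizontal; measure y along the incline from where the plane meets the free surface. Vertical depth h = y·sinθ with sinθ = 0.920505.
With the apex up, the centroid sits 2h/3 = 2 × 2.3/3 = 1.53333 m below the apex, so y_c = 1.53333 m and h_c = 1.53333 × 0.920505 = 1.41144 m.
A = ½ × 3.1 × 2.3 = 3.565 m².
Resultant F = γ·h_c·A = 12.3606 × 1.41144 × 3.565 = 62.1959 kN.
I_c = b·h³/36 = 3.1 × 2.3³/36 = 1.04771 m⁴.
Centre of pressure: y_p = y_c + I_c/(y_c·A) = 1.53333 + 1.04771/(1.53333 × 3.565) = 1.53333 + 0.191666 = 1.725 m along the plane.
Vertically, h_p = y_p·sinθ = 1.725 × 0.920505 = 1.58787 m.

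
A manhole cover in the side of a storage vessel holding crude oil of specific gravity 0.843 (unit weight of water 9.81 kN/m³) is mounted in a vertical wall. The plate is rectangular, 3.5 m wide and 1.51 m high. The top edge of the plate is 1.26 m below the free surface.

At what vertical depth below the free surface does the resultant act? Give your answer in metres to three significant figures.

γ = 0.843 × 9.81 = 8.26983 kN/m³.
The centroid lies 1.51/2 = 0.755 m below the top edge, so the centroid depth is h_c = 1.26 + 0.755 = 2.015 m.
A = 3.5 × 1.51 = 5.285 m².
Resultant F = γ·h_c·A = 8.26983 × 2.015 × 5.285 = 88.0677 kN.
I_c = b·h³/12 = 3.5 × 1.51³/12 = 1.00419 m⁴.
Centre of pressure: y_p = y_c + I_c/(y_c·A) = 2.015 + 1.00419/(2.015 × 5.285) = 2.015 + 0.0942966 = 2.1093 m along the plane.

h_p = 2.11 m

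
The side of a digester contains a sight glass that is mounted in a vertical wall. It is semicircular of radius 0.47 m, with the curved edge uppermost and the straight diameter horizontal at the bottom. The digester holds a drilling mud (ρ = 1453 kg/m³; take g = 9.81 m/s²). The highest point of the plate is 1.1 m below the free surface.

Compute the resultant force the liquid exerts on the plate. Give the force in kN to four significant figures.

γ = ρg = 1453 × 9.81 / 1000 = 14.25393 kN/m³.
The centroid lies 4r/(3π) = 0.199474 m above the diameter, so r − 4r/(3π) = 0.47 − 0.199474 = 0.270526 m below the topmost point, so the centroid depth is h_c = 1.1 + 0.270526 = 1.37053 m.
A = πr²/2 = π × 0.47²/2 = 0.346989 m².
Resultant F = γ·h_c·A = 14.25393 × 1.37053 × 0.346989 = 6.77858 kN.

F ≈ 6.779 kN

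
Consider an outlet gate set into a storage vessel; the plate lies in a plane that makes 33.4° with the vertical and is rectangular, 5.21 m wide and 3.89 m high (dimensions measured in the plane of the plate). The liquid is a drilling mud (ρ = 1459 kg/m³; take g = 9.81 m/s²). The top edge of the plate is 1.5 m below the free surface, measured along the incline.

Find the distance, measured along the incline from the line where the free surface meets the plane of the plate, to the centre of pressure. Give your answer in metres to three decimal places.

γ = ρg = 1459 × 9.81 / 1000 = 14.31279 kN/m³.
The plate makes 33.4° with the vertical, i.e. θ = 90° − 33.4° = 56.6° to the horizontal. Measuring y along the incline from the free-surface line, vertical depth h = y·sinθ with sinθ = 0.834848.
The centroid lies 3.89/2 = 1.945 m below the top edge, so y_c = 1.5 + 1.945 = 3.445 m and h_c = 3.445 × 0.834848 = 2.87605 m.
A = 5.21 × 3.89 = 20.2669 m².
Resultant F = γ·h_c·A = 14.31279 × 2.87605 × 20.2669 = 834.273 kN.
I_c = b·h³/12 = 5.21 × 3.89³/12 = 25.5567 m⁴.
Centre of pressure: y_p = y_c + I_c/(y_c·A) = 3.445 + 25.5567/(3.445 × 20.2669) = 3.445 + 0.36604 = 3.81104 m along the plane.

y_p = 3.811 m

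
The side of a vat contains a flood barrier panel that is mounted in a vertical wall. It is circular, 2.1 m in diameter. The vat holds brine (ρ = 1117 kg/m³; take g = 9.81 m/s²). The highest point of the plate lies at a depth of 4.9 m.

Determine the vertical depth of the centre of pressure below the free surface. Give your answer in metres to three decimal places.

γ = ρg = 1117 × 9.81 / 1000 = 10.95777 kN/m³.
The centroid is at the centre, 1.05 m below the top of the plate, so the centroid depth is h_c = 4.9 + 1.05 = 5.95 m.
A = π(1.05)² = 3.46361 m².
Resultant F = γ·h_c·A = 10.95777 × 5.95 × 3.46361 = 225.823 kN.
I_c = πr⁴/4 = π × 1.05⁴/4 = 0.954656 m⁴.
Centre of pressure: y_p = y_c + I_c/(y_c·A) = 5.95 + 0.954656/(5.95 × 3.46361) = 5.95 + 0.0463235 = 5.99632 m along the plane.

h_p = 5.996 m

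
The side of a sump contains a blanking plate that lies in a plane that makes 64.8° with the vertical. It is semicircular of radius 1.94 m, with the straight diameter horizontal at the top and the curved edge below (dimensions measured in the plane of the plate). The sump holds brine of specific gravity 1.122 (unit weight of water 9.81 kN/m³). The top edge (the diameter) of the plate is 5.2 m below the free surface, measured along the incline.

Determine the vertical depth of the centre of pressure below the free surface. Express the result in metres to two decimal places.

h_p = 2.58 m

γ = 1.122 × 9.81 = 11.00682 kN/m³.
The plate makes 64.8° with the vertical, i.e. θ = 90° − 64.8° = 25.2° to the horizontal. Measuring y along the incline from the free-surface line, vertical depth h = y·sinθ with sinθ = 0.425779.
The centroid of a semicircle lies 4r/(3π) = 0.823362 m from the diameter, here below the top edge, so y_c = 5.2 + 0.823362 = 6.02336 m and h_c = 6.02336 × 0.425779 = 2.56462 m.
A = πr²/2 = π × 1.94²/2 = 5.91185 m².
Resultant F = γ·h_c·A = 11.00682 × 2.56462 × 5.91185 = 166.882 kN.
I_c = (π/8 − 8/(9π))·r⁴ = 0.109757 × 1.94⁴ = 1.55467 m⁴.
Centre of pressure: y_p = y_c + I_c/(y_c·A) = 6.02336 + 1.55467/(6.02336 × 5.91185) = 6.02336 + 0.0436592 = 6.06702 m along the plane.
Vertically, h_p = y_p·sinθ = 6.06702 × 0.425779 = 2.58321 m.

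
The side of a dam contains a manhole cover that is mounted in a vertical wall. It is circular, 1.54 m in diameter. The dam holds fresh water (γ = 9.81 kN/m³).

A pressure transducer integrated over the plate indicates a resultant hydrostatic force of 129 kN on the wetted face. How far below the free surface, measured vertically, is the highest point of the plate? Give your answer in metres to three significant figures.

d_top ≈ 6.29 m

γ = 9.81 kN/m³.
A = π(0.77)² = 1.86265 m².
From F = γ·h_c·A, the centroid depth is h_c = 129/(9.81 × 1.86265) = 7.05975 m.
The centroid is at the centre, 0.77 m below the top of the plate, so the highest point sits at h_top = 7.05975 − 0.77 = 6.28975 m below the surface.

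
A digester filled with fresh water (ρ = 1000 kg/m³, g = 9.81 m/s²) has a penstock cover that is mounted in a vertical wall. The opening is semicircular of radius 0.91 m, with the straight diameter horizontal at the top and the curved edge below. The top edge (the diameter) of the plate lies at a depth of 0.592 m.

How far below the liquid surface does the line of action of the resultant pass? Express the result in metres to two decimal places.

γ = ρg = 1000 × 9.81 = 9810 N/m³ = 9.81 kN/m³.
The centroid of a semicircle lies 4r/(3π) = 0.386216 m from the diameter, here below the top edge, so the centroid depth is h_c = 0.592 + 0.386216 = 0.978216 m.
A = πr²/2 = π × 0.91²/2 = 1.30078 m².
Resultant F = γ·h_c·A = 9.81 × 0.978216 × 1.30078 = 12.4827 kN.
I_c = (π/8 − 8/(9π))·r⁴ = 0.109757 × 0.91⁴ = 0.0752658 m⁴.
Centre of pressure: y_p = y_c + I_c/(y_c·A) = 0.978216 + 0.0752658/(0.978216 × 1.30078) = 0.978216 + 0.0591506 = 1.03737 m along the plane.

h_p = 1.04 m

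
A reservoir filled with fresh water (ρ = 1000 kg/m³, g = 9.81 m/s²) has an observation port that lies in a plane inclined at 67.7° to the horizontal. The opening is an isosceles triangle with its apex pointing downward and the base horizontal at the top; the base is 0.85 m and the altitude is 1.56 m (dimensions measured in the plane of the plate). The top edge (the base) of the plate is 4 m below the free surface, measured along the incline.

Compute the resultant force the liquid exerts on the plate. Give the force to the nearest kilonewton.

γ = ρg = 1000 × 9.81 = 9810 N/m³ = 9.81 kN/m³.
Let θ = 67.7° be the plate's angle to the horizontal; measure y along the incline from where the plane meets the free surface. Vertical depth h = y·sinθ with sinθ = 0.925210.
With the apex down, the centroid sits h/3 = 1.56/3 = 0.52 m below the base (the top edge), so y_c = 4 + 0.52 = 4.52 m and h_c = 4.52 × 0.925210 = 4.18195 m.
A = ½ × 0.85 × 1.56 = 0.663 m².
Resultant F = γ·h_c·A = 9.81 × 4.18195 × 0.663 = 27.1995 kN.

F ≈ 27 kN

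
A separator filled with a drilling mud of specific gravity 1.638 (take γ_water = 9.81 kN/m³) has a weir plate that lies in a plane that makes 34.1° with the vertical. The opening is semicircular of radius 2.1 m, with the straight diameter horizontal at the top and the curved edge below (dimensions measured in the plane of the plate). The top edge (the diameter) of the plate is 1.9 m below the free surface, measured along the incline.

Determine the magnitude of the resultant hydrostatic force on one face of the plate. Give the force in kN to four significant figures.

F ≈ 257.3 kN

γ = 1.638 × 9.81 = 16.06878 kN/m³.
The plate makes 34.1° with the vertical, i.e. θ = 90° − 34.1° = 55.9° to the horizontal. Measuring y along the incline from the free-surface line, vertical depth h = y·sinθ with sinθ = 0.828060.
The centroid of a semicircle lies 4r/(3π) = 0.891268 m from the diameter, here below the top edge, so y_c = 1.9 + 0.891268 = 2.79127 m and h_c = 2.79127 × 0.828060 = 2.31134 m.
A = πr²/2 = π × 2.1²/2 = 6.92721 m².
Resultant F = γ·h_c·A = 16.06878 × 2.31134 × 6.92721 = 257.279 kN.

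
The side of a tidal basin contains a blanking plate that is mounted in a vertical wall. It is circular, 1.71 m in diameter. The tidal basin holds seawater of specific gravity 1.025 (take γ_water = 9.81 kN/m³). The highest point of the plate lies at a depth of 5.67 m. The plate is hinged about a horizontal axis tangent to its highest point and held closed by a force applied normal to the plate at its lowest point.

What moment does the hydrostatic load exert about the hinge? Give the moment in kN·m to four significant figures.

M ≈ 133.1 kN·m

γ = 1.025 × 9.81 = 10.05525 kN/m³.
The centroid is at the centre, 0.855 m below the top of the plate, so the centroid depth is h_c = 5.67 + 0.855 = 6.525 m.
A = π(0.855)² = 2.29658 m².
Resultant F = γ·h_c·A = 10.05525 × 6.525 × 2.29658 = 150.68 kN.
I_c = πr⁴/4 = π × 0.855⁴/4 = 0.419715 m⁴.
Centre of pressure: y_p = y_c + I_c/(y_c·A) = 6.525 + 0.419715/(6.525 × 2.29658) = 6.525 + 0.0280087 = 6.55301 m along the plane.
The resultant acts 0.855 + 0.0280087 = 0.883009 m (along the plate) below the hinge at the top edge, so the moment about the hinge is M = F × 0.883009 = 150.68 × 0.883009 = 133.052 kN·m.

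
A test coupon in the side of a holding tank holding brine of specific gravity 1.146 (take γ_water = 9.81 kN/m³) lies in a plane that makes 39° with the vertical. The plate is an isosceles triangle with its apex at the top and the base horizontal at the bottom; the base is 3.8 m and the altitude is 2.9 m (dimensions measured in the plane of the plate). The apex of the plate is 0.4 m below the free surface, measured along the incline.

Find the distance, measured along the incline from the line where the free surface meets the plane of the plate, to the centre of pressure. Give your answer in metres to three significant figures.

y_p = 2.53 m

γ = 1.146 × 9.81 = 11.24226 kN/m³.
The plate makes 39° with the vertical, i.e. θ = 90° − 39° = 51° to the horizontal. Measuring y along the incline from the free-surface line, vertical depth h = y·sinθ with sinθ = 0.777146.
With the apex up, the centroid sits 2h/3 = 2 × 2.9/3 = 1.93333 m below the apex, so y_c = 0.4 + 1.93333 = 2.33333 m and h_c = 2.33333 × 0.777146 = 1.81334 m.
A = ½ × 3.8 × 2.9 = 5.51 m².
Resultant F = γ·h_c·A = 11.24226 × 1.81334 × 5.51 = 112.327 kN.
I_c = b·h³/36 = 3.8 × 2.9³/36 = 2.57439 m⁴.
Centre of pressure: y_p = y_c + I_c/(y_c·A) = 2.33333 + 2.57439/(2.33333 × 5.51) = 2.33333 + 0.200238 = 2.53357 m along the plane.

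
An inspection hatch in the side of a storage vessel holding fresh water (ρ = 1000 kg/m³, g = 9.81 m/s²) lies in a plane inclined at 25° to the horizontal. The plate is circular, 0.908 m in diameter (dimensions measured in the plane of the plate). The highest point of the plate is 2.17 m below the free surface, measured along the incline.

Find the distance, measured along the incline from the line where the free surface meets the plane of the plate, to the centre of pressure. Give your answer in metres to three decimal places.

γ = ρg = 1000 × 9.81 = 9810 N/m³ = 9.81 kN/m³.
Let θ = 25° be the plate's angle to the horizontal; measure y along the incline from where the plane meets the free surface. Vertical depth h = y·sinθ with sinθ = 0.422618.
The centroid is at the centre, 0.454 m below the top of the plate, so y_c = 2.17 + 0.454 = 2.624 m and h_c = 2.624 × 0.422618 = 1.10895 m.
A = π(0.454)² = 0.647533 m².
Resultant F = γ·h_c·A = 9.81 × 1.10895 × 0.647533 = 7.04438 kN.
I_c = πr⁴/4 = π × 0.454⁴/4 = 0.0333667 m⁴.
Centre of pressure: y_p = y_c + I_c/(y_c·A) = 2.624 + 0.0333667/(2.624 × 0.647533) = 2.624 + 0.0196376 = 2.64364 m along the plane.

y_p = 2.644 m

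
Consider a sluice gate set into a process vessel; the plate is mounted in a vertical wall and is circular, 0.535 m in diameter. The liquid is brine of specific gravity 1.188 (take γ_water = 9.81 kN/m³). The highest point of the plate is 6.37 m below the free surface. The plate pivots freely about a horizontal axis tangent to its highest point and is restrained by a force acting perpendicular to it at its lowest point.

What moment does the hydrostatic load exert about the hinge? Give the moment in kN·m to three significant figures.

γ = 1.188 × 9.81 = 11.65428 kN/m³.
The centroid is at the centre, 0.2675 m below the top of the plate, so the centroid depth is h_c = 6.37 + 0.2675 = 6.6375 m.
A = π(0.2675)² = 0.224801 m².
Resultant F = γ·h_c·A = 11.65428 × 6.6375 × 0.224801 = 17.3895 kN.
I_c = πr⁴/4 = π × 0.2675⁴/4 = 0.00402147 m⁴.
Centre of pressure: y_p = y_c + I_c/(y_c·A) = 6.6375 + 0.00402147/(6.6375 × 0.224801) = 6.6375 + 0.00269514 = 6.6402 m along the plane.
The resultant acts 0.2675 + 0.00269514 = 0.270195 m (along the plate) below the hinge at the top edge, so the moment about the hinge is M = F × 0.270195 = 17.3895 × 0.270195 = 4.69856 kN·m.

M ≈ 4.70 kN·m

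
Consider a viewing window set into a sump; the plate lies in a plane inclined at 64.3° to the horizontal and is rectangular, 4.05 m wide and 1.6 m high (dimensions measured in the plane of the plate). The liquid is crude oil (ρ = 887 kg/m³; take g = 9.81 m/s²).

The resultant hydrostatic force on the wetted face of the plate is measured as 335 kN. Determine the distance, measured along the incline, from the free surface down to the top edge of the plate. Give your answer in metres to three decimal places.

γ = ρg = 887 × 9.81 / 1000 = 8.70147 kN/m³.
A = 4.05 × 1.6 = 6.48 m².
From F = γ·h_c·A, the centroid depth is h_c = 335/(8.70147 × 6.48) = 5.94124 m.
Let θ = 64.3° be the plate's angle to the horizontal; measure y along the incline from where the plane meets the free surface. Vertical depth h = y·sinθ with sinθ = 0.901077.
Along the incline, y_c = h_c/sinθ = 5.94124/0.901077 = 6.59349 m.
The centroid lies 1.6/2 = 0.8 m below the top edge, so the top edge sits at y_top = 6.59349 − 0.8 = 5.79349 m along the incline.

y_top ≈ 5.793 m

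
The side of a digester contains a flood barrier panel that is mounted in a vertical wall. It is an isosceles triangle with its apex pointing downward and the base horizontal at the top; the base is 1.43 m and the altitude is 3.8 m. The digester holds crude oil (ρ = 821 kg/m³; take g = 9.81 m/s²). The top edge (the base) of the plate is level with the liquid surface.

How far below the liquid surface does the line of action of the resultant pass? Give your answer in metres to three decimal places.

γ = ρg = 821 × 9.81 / 1000 = 8.05401 kN/m³.
With the apex down, the centroid sits h/3 = 3.8/3 = 1.26667 m below the base (the top edge), so the centroid depth is h_c = 1.26667 m.
A = ½ × 1.43 × 3.8 = 2.717 m².
Resultant F = γ·h_c·A = 8.05401 × 1.26667 × 2.717 = 27.7182 kN.
I_c = b·h³/36 = 1.43 × 3.8³/36 = 2.17964 m⁴.
Centre of pressure: y_p = y_c + I_c/(y_c·A) = 1.26667 + 2.17964/(1.26667 × 2.717) = 1.26667 + 0.633332 = 1.9 m along the plane.

h_p = 1.900 m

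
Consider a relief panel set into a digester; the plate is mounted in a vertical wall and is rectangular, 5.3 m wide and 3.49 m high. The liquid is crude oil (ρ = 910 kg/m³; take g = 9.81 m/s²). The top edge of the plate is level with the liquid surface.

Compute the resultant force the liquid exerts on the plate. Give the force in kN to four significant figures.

F ≈ 288.1 kN

γ = ρg = 910 × 9.81 / 1000 = 8.9271 kN/m³.
The centroid lies 3.49/2 = 1.745 m below the top edge, so the centroid depth is h_c = 1.745 m.
A = 5.3 × 3.49 = 18.497 m².
Resultant F = γ·h_c·A = 8.9271 × 1.745 × 18.497 = 288.142 kN.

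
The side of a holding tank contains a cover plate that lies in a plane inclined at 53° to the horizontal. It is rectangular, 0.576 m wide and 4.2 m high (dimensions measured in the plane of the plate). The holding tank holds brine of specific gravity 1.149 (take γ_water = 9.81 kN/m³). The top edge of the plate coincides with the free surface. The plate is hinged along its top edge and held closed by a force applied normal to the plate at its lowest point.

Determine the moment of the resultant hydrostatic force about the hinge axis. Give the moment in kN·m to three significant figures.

γ = 1.149 × 9.81 = 11.27169 kN/m³.
Let θ = 53° be the plate's angle to the horizontal; measure y along the incline from where the plane meets the free surface. Vertical depth h = y·sinθ with sinθ = 0.798636.
The centroid lies 4.2/2 = 2.1 m below the top edge, so y_c = 2.1 m and h_c = 2.1 × 0.798636 = 1.67714 m.
A = 0.576 × 4.2 = 2.4192 m².
Resultant F = γ·h_c·A = 11.27169 × 1.67714 × 2.4192 = 45.733 kN.
I_c = b·h³/12 = 0.576 × 4.2³/12 = 3.55622 m⁴.
Centre of pressure: y_p = y_c + I_c/(y_c·A) = 2.1 + 3.55622/(2.1 × 2.4192) = 2.1 + 0.699999 = 2.8 m along the plane.
The resultant acts 2.1 + 0.699999 = 2.8 m (along the plate) below the hinge at the top edge, so the moment about the hinge is M = F × 2.8 = 45.733 × 2.8 = 128.052 kN·m.

M ≈ 128 kN·m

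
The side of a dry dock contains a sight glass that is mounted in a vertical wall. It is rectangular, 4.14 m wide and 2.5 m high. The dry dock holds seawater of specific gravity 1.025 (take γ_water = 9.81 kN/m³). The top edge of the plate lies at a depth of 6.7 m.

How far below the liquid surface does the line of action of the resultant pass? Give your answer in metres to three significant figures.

h_p = 8.02 m

γ = 1.025 × 9.81 = 10.05525 kN/m³.
The centroid lies 2.5/2 = 1.25 m below the top edge, so the centroid depth is h_c = 6.7 + 1.25 = 7.95 m.
A = 4.14 × 2.5 = 10.35 m².
Resultant F = γ·h_c·A = 10.05525 × 7.95 × 10.35 = 827.371 kN.
I_c = b·h³/12 = 4.14 × 2.5³/12 = 5.39062 m⁴.
Centre of pressure: y_p = y_c + I_c/(y_c·A) = 7.95 + 5.39062/(7.95 × 10.35) = 7.95 + 0.0655136 = 8.01551 m along the plane.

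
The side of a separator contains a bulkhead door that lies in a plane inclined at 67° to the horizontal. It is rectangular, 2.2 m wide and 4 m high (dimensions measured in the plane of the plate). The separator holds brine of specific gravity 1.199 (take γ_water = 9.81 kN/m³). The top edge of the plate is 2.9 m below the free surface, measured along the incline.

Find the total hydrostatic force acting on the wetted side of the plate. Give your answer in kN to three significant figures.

γ = 1.199 × 9.81 = 11.76219 kN/m³.
Let θ = 67° be the plate's angle to the horizontal; measure y along the incline from where the plane meets the free surface. Vertical depth h = y·sinθ with sinθ = 0.920505.
The centroid lies 4/2 = 2 m below the top edge, so y_c = 2.9 + 2 = 4.9 m and h_c = 4.9 × 0.920505 = 4.51047 m.
A = 2.2 × 4 = 8.8 m².
Resultant F = γ·h_c·A = 11.76219 × 4.51047 × 8.8 = 466.866 kN.

F ≈ 467 kN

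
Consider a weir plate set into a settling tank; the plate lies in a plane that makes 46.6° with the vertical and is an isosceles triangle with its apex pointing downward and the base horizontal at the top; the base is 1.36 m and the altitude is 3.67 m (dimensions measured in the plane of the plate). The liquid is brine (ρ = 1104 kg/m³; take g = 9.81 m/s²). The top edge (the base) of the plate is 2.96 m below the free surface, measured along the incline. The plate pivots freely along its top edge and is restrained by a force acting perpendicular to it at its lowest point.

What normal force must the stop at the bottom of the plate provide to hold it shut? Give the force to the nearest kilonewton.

P ≈ 30 kN

γ = ρg = 1104 × 9.81 / 1000 = 10.83024 kN/m³.
The plate makes 46.6° with the vertical, i.e. θ = 90° − 46.6° = 43.4° to the horizontal. Measuring y along the incline from the free-surface line, vertical depth h = y·sinθ with sinθ = 0.687088.
With the apex down, the centroid sits h/3 = 3.67/3 = 1.22333 m below the base (the top edge), so y_c = 2.96 + 1.22333 = 4.18333 m and h_c = 4.18333 × 0.687088 = 2.87432 m.
A = ½ × 1.36 × 3.67 = 2.4956 m².
Resultant F = γ·h_c·A = 10.83024 × 2.87432 × 2.4956 = 77.687 kN.
I_c = b·h³/36 = 1.36 × 3.67³/36 = 1.86739 m⁴.
Centre of pressure: y_p = y_c + I_c/(y_c·A) = 4.18333 + 1.86739/(4.18333 × 2.4956) = 4.18333 + 0.17887 = 4.3622 m along the plane.
The resultant acts 1.22333 + 0.17887 = 1.4022 m (along the plate) below the hinge at the top edge, so the moment about the hinge is M = F × 1.4022 = 77.687 × 1.4022 = 108.933 kN·m.
A normal force at the bottom, 3.67 m from the hinge, must supply this moment: P = 108.933/3.67 = 29.682 kN.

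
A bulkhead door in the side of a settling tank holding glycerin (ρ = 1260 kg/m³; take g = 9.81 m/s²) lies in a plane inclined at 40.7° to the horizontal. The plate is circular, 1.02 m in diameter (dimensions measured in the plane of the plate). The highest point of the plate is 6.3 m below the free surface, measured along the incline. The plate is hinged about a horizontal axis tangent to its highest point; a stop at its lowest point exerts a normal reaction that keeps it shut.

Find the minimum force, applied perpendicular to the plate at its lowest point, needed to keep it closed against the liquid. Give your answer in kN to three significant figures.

γ = ρg = 1260 × 9.81 / 1000 = 12.3606 kN/m³.
Let θ = 40.7° be the plate's angle to the horizontal; measure y along the incline from where the plane meets the free surface. Vertical depth h = y·sinθ with sinθ = 0.652098.
The centroid is at the centre, 0.51 m below the top of the plate, so y_c = 6.3 + 0.51 = 6.81 m and h_c = 6.81 × 0.652098 = 4.44079 m.
A = π(0.51)² = 0.817128 m².
Resultant F = γ·h_c·A = 12.3606 × 4.44079 × 0.817128 = 44.8528 kN.
I_c = πr⁴/4 = π × 0.51⁴/4 = 0.0531338 m⁴.
Centre of pressure: y_p = y_c + I_c/(y_c·A) = 6.81 + 0.0531338/(6.81 × 0.817128) = 6.81 + 0.00954847 = 6.81955 m along the plane.
The resultant acts 0.51 + 0.00954847 = 0.519548 m (along the plate) below the hinge at the top edge, so the moment about the hinge is M = F × 0.519548 = 44.8528 × 0.519548 = 23.3032 kN·m.
A normal force at the bottom, 1.02 m from the hinge, must supply this moment: P = 23.3032/1.02 = 22.8463 kN.

P ≈ 22.8 kN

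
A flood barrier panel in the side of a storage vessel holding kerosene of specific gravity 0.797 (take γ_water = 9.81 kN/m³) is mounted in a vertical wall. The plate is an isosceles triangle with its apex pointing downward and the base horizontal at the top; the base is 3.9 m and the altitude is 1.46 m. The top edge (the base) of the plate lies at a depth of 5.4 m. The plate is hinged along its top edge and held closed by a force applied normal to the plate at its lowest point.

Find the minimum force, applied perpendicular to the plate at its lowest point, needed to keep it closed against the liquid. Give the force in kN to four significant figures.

P ≈ 45.48 kN

γ = 0.797 × 9.81 = 7.81857 kN/m³.
With the apex down, the centroid sits h/3 = 1.46/3 = 0.486667 m below the base (the top edge), so the centroid depth is h_c = 5.4 + 0.486667 = 5.88667 m.
A = ½ × 3.9 × 1.46 = 2.847 m².
Resultant F = γ·h_c·A = 7.81857 × 5.88667 × 2.847 = 131.034 kN.
I_c = b·h³/36 = 3.9 × 1.46³/36 = 0.337148 m⁴.
Centre of pressure: y_p = y_c + I_c/(y_c·A) = 5.88667 + 0.337148/(5.88667 × 2.847) = 5.88667 + 0.020117 = 5.90679 m along the plane.
The resultant acts 0.486667 + 0.020117 = 0.506784 m (along the plate) below the hinge at the top edge, so the moment about the hinge is M = F × 0.506784 = 131.034 × 0.506784 = 66.4059 kN·m.
A normal force at the bottom, 1.46 m from the hinge, must supply this moment: P = 66.4059/1.46 = 45.4835 kN.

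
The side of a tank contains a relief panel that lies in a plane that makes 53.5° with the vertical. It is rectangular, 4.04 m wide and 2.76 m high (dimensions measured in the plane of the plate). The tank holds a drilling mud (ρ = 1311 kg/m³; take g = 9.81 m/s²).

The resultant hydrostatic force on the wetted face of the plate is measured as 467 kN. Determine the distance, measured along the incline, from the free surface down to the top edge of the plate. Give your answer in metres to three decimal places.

γ = ρg = 1311 × 9.81 / 1000 = 12.86091 kN/m³.
A = 4.04 × 2.76 = 11.1504 m².
From F = γ·h_c·A, the centroid depth is h_c = 467/(12.86091 × 11.1504) = 3.25653 m.
The plate makes 53.5° with the vertical, i.e. θ = 90° − 53.5° = 36.5° to the horizontal. Measuring y along the incline from the free-surface line, vertical depth h = y·sinθ with sinθ = 0.594823.
Along the incline, y_c = h_c/sinθ = 3.25653/0.594823 = 5.47479 m.
The centroid lies 2.76/2 = 1.38 m below the top edge, so the top edge sits at y_top = 5.47479 − 1.38 = 4.09479 m along the incline.

y_top ≈ 4.095 m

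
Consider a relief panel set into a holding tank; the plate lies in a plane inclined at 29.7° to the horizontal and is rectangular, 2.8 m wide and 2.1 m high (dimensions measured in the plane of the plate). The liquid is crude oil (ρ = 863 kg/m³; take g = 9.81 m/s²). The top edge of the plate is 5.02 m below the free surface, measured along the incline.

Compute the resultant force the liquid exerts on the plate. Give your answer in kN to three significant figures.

F ≈ 150 kN

γ = ρg = 863 × 9.81 / 1000 = 8.46603 kN/m³.
Let θ = 29.7° be the plate's angle to the horizontal; measure y along the incline from where the plane meets the free surface. Vertical depth h = y·sinθ with sinθ = 0.495459.
The centroid lies 2.1/2 = 1.05 m below the top edge, so y_c = 5.02 + 1.05 = 6.07 m and h_c = 6.07 × 0.495459 = 3.00744 m.
A = 2.8 × 2.1 = 5.88 m².
Resultant F = γ·h_c·A = 8.46603 × 3.00744 × 5.88 = 149.711 kN.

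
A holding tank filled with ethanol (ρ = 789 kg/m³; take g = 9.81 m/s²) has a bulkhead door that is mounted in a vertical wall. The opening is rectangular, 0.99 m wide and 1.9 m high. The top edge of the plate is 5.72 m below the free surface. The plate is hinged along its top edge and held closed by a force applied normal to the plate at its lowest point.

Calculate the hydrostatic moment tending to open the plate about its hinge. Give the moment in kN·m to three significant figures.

M ≈ 96.6 kN·m

γ = ρg = 789 × 9.81 / 1000 = 7.74009 kN/m³.
The centroid lies 1.9/2 = 0.95 m below the top edge, so the centroid depth is h_c = 5.72 + 0.95 = 6.67 m.
A = 0.99 × 1.9 = 1.881 m².
Resultant F = γ·h_c·A = 7.74009 × 6.67 × 1.881 = 97.1093 kN.
I_c = b·h³/12 = 0.99 × 1.9³/12 = 0.565867 m⁴.
Centre of pressure: y_p = y_c + I_c/(y_c·A) = 6.67 + 0.565867/(6.67 × 1.881) = 6.67 + 0.0451024 = 6.7151 m along the plane.
The resultant acts 0.95 + 0.0451024 = 0.995102 m (along the plate) below the hinge at the top edge, so the moment about the hinge is M = F × 0.995102 = 97.1093 × 0.995102 = 96.6337 kN·m.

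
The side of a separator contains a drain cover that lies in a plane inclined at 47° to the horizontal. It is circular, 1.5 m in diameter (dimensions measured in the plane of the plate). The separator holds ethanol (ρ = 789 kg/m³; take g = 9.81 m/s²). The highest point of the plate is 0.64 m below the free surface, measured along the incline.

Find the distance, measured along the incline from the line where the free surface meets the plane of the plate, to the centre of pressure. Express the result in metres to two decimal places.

γ = ρg = 789 × 9.81 / 1000 = 7.74009 kN/m³.
Let θ = 47° be the plate's angle to the horizontal; measure y along the incline from where the plane meets the free surface. Vertical depth h = y·sinθ with sinθ = 0.731354.
The centroid is at the centre, 0.75 m below the top of the plate, so y_c = 0.64 + 0.75 = 1.39 m and h_c = 1.39 × 0.731354 = 1.01658 m.
A = π(0.75)² = 1.76715 m².
Resultant F = γ·h_c·A = 7.74009 × 1.01658 × 1.76715 = 13.9047 kN.
I_c = πr⁴/4 = π × 0.75⁴/4 = 0.248505 m⁴.
Centre of pressure: y_p = y_c + I_c/(y_c·A) = 1.39 + 0.248505/(1.39 × 1.76715) = 1.39 + 0.101169 = 1.49117 m along the plane.

y_p = 1.49 m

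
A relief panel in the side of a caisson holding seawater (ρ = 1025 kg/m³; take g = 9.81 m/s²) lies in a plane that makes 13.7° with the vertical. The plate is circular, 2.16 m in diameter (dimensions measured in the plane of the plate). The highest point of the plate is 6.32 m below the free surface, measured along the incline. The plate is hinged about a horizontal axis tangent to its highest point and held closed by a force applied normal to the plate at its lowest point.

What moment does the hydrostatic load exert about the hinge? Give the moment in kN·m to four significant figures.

γ = ρg = 1025 × 9.81 / 1000 = 10.05525 kN/m³.
The plate makes 13.7° with the vertical, i.e. θ = 90° − 13.7° = 76.3° to the horizontal. Measuring y along the incline from the free-surface line, vertical depth h = y·sinθ with sinθ = 0.971549.
The centroid is at the centre, 1.08 m below the top of the plate, so y_c = 6.32 + 1.08 = 7.4 m and h_c = 7.4 × 0.971549 = 7.18946 m.
A = π(1.08)² = 3.66435 m².
Resultant F = γ·h_c·A = 10.05525 × 7.18946 × 3.66435 = 264.903 kN.
I_c = πr⁴/4 = π × 1.08⁴/4 = 1.06853 m⁴.
Centre of pressure: y_p = y_c + I_c/(y_c·A) = 7.4 + 1.06853/(7.4 × 3.66435) = 7.4 + 0.0394056 = 7.43941 m along the plane.
The resultant acts 1.08 + 0.0394056 = 1.11941 m (along the plate) below the hinge at the top edge, so the moment about the hinge is M = F × 1.11941 = 264.903 × 1.11941 = 296.535 kN·m.

M ≈ 296.5 kN·m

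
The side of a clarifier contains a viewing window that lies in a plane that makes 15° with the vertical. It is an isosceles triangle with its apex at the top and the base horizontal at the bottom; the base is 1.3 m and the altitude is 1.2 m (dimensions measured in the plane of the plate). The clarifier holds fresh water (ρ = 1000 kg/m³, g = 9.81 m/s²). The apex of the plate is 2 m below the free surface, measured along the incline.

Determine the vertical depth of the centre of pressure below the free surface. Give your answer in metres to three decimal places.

γ = ρg = 1000 × 9.81 = 9810 N/m³ = 9.81 kN/m³.
The plate makes 15° with the vertical, i.e. θ = 90° − 15° = 75° to the horizontal. Measuring y along the incline from the free-surface line, vertical depth h = y·sinθ with sinθ = 0.965926.
With the apex up, the centroid sits 2h/3 = 2 × 1.2/3 = 0.8 m below the apex, so y_c = 2 + 0.8 = 2.8 m and h_c = 2.8 × 0.965926 = 2.70459 m.
A = ½ × 1.3 × 1.2 = 0.78 m².
Resultant F = γ·h_c·A = 9.81 × 2.70459 × 0.78 = 20.695 kN.
I_c = b·h³/36 = 1.3 × 1.2³/36 = 0.0624 m⁴.
Centre of pressure: y_p = y_c + I_c/(y_c·A) = 2.8 + 0.0624/(2.8 × 0.78) = 2.8 + 0.0285714 = 2.82857 m along the plane.
Vertically, h_p = y_p·sinθ = 2.82857 × 0.965926 = 2.73219 m.

h_p = 2.732 m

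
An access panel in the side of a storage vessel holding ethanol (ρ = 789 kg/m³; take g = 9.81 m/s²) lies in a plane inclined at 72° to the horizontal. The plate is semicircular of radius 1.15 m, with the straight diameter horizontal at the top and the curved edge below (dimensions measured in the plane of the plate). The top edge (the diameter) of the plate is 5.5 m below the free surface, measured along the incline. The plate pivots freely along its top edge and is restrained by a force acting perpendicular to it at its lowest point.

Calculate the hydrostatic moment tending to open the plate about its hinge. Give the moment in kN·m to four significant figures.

γ = ρg = 789 × 9.81 / 1000 = 7.74009 kN/m³.
Let θ = 72° be the plate's angle to the horizontal; measure y along the incline from where the plane meets the free surface. Vertical depth h = y·sinθ with sinθ = 0.951057.
The centroid of a semicircle lies 4r/(3π) = 0.488075 m from the diameter, here below the top edge, so y_c = 5.5 + 0.488075 = 5.98808 m and h_c = 5.98808 × 0.951057 = 5.69501 m.
A = πr²/2 = π × 1.15²/2 = 2.07738 m².
Resultant F = γ·h_c·A = 7.74009 × 5.69501 × 2.07738 = 91.5707 kN.
I_c = (π/8 − 8/(9π))·r⁴ = 0.109757 × 1.15⁴ = 0.191966 m⁴.
Centre of pressure: y_p = y_c + I_c/(y_c·A) = 5.98808 + 0.191966/(5.98808 × 2.07738) = 5.98808 + 0.0154319 = 6.00351 m along the plane.
The resultant acts 0.488075 + 0.0154319 = 0.503507 m (along the plate) below the hinge at the top edge, so the moment about the hinge is M = F × 0.503507 = 91.5707 × 0.503507 = 46.1065 kN·m.

M ≈ 46.11 kN·m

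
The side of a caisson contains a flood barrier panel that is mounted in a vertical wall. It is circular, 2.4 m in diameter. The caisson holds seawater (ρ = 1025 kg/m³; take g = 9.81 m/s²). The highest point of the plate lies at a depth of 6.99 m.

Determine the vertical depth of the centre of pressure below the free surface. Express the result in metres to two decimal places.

γ = ρg = 1025 × 9.81 / 1000 = 10.05525 kN/m³.
The centroid is at the centre, 1.2 m below the top of the plate, so the centroid depth is h_c = 6.99 + 1.2 = 8.19 m.
A = π(1.2)² = 4.52389 m².
Resultant F = γ·h_c·A = 10.05525 × 8.19 × 4.52389 = 372.554 kN.
I_c = πr⁴/4 = π × 1.2⁴/4 = 1.6286 m⁴.
Centre of pressure: y_p = y_c + I_c/(y_c·A) = 8.19 + 1.6286/(8.19 × 4.52389) = 8.19 + 0.043956 = 8.23396 m along the plane.

h_p = 8.23 m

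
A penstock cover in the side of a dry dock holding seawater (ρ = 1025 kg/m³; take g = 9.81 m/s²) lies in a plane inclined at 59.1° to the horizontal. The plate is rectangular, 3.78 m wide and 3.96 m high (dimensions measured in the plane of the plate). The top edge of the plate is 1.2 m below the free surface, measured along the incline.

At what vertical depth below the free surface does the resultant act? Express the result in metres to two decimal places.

γ = ρg = 1025 × 9.81 / 1000 = 10.05525 kN/m³.
Let θ = 59.1° be the plate's angle to the horizontal; measure y along the incline from where the plane meets the free surface. Vertical depth h = y·sinθ with sinθ = 0.858065.
The centroid lies 3.96/2 = 1.98 m below the top edge, so y_c = 1.2 + 1.98 = 3.18 m and h_c = 3.18 × 0.858065 = 2.72865 m.
A = 3.78 × 3.96 = 14.9688 m².
Resultant F = γ·h_c·A = 10.05525 × 2.72865 × 14.9688 = 410.703 kN.
I_c = b·h³/12 = 3.78 × 3.96³/12 = 19.5612 m⁴.
Centre of pressure: y_p = y_c + I_c/(y_c·A) = 3.18 + 19.5612/(3.18 × 14.9688) = 3.18 + 0.410943 = 3.59094 m along the plane.
Vertically, h_p = y_p·sinθ = 3.59094 × 0.858065 = 3.08126 m.

h_p = 3.08 m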